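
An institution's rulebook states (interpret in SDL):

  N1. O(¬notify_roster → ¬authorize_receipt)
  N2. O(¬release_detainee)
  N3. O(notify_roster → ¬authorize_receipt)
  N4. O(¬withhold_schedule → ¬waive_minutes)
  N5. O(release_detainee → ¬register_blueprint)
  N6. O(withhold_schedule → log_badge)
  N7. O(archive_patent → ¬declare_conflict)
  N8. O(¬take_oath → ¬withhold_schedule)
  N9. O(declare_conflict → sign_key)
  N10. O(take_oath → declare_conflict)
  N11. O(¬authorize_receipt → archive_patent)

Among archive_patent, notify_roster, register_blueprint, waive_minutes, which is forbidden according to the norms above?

waive_minutes

Premises 1 and 3 cover both cases: O(¬notify_roster → ¬authorize_receipt) and O(notify_roster → ¬authorize_receipt). Since ¬notify_roster ∨ notify_roster is a tautology, O(¬authorize_receipt) follows.
Applying K to premise 11 (O(¬authorize_receipt → archive_patent)) and O(¬authorize_receipt) yields O(archive_patent).
From O(archive_patent) and premise 7, O(archive_patent → ¬declare_conflict), we obtain O(¬declare_conflict).
The contrapositive of premise 10 (O(take_oath → declare_conflict)) is O(¬declare_conflict → ¬take_oath), and O(¬declare_conflict) is already established, so O(¬take_oath).
From O(¬take_oath) and premise 8, O(¬take_oath → ¬withhold_schedule), we obtain O(¬withhold_schedule).
Premise 4 is O(¬withhold_schedule → ¬waive_minutes); since O(¬withhold_schedule), deontic closure gives O(¬waive_minutes).
So O(¬waive_minutes) holds, i.e. waive_minutes is forbidden. None of the other listed options is forbidden under the premises.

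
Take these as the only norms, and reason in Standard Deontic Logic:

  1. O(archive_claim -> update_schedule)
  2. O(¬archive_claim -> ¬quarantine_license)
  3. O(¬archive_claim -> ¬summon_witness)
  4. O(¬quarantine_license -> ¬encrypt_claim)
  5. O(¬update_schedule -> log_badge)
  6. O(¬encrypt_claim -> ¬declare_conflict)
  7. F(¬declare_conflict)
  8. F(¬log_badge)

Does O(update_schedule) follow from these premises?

F(¬declare_conflict) at premise 7 means O(declare_conflict).
Premise 6 is O(¬encrypt_claim -> ¬declare_conflict); contrapositively O(declare_conflict -> encrypt_claim). Since O(declare_conflict) holds, K gives O(encrypt_claim).
Premise 4 is O(¬quarantine_license -> ¬encrypt_claim); contrapositively O(encrypt_claim -> quarantine_license). Since O(encrypt_claim) holds, K gives O(quarantine_license).
The contrapositive of premise 2 (O(¬archive_claim -> ¬quarantine_license)) is O(quarantine_license -> archive_claim), and O(quarantine_license) is already established, so O(archive_claim).
From O(archive_claim) and premise 1, O(archive_claim -> update_schedule), we obtain O(update_schedule).
Premises 3, 5, 8 do not contribute to this derivation.
So O(update_schedule) follows.

Yes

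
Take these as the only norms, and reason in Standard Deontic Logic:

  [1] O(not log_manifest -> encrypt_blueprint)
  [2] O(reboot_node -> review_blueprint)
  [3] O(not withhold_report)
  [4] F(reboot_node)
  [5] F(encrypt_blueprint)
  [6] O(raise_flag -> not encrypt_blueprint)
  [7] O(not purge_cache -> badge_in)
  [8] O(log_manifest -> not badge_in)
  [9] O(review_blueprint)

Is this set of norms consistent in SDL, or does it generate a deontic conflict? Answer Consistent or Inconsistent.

Premise 2 is O(reboot_node -> review_blueprint); even if O(review_blueprint) held, inferring O(reboot_node) would be affirming the consequent — invalid.
So O(reboot_node) is not derivable, and the apparent clash with O(not reboot_node) does not arise.
A world satisfying every obligation exists (e.g. badge_in=false, encrypt_blueprint=false, log_manifest=true, purge_cache=true, raise_flag=false, reboot_node=false, review_blueprint=true, withhold_report=false); no atom is both obligatory and forbidden, so the set is consistent.

Consistent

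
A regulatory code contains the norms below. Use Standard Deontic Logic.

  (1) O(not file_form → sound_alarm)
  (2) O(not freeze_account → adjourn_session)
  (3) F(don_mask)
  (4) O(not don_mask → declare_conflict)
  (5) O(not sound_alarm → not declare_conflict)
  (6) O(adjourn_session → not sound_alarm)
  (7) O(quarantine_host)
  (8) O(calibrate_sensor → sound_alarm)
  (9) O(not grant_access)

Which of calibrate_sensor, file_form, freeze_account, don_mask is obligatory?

freeze_account

F(don_mask) at premise 3 means O(not don_mask).
With premise 4, O(not don_mask → declare_conflict), the K-axiom yields O(declare_conflict).
Premise 5 is O(not sound_alarm → not declare_conflict); contrapositively O(declare_conflict → sound_alarm). Since O(declare_conflict) holds, K gives O(sound_alarm).
Premise 6, O(adjourn_session → not sound_alarm), contraposes to O(sound_alarm → not adjourn_session); with O(sound_alarm) we get O(not adjourn_session).
Premise 2 is O(not freeze_account → adjourn_session); contrapositively O(not adjourn_session → freeze_account). Since O(not adjourn_session) holds, K gives O(freeze_account).
So O(freeze_account) holds — freeze_account is obligatory. None of the other listed options is made obligatory by any chain of premises.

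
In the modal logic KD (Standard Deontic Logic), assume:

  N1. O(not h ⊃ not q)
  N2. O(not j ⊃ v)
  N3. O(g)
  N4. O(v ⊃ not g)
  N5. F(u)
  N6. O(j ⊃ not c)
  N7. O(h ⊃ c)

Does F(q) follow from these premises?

Yes

Premise 3 states O(g) outright.
Premise 4 is O(v ⊃ not g); contrapositively O(g ⊃ not v). Since O(g) holds, K gives O(not v).
Premise 2 is O(not j ⊃ v); contrapositively O(not v ⊃ j). Since O(not v) holds, K gives O(j).
Premise 6 is O(j ⊃ not c); since O(j), deontic closure gives O(not c).
The contrapositive of premise 7 (O(h ⊃ c)) is O(not c ⊃ not h), and O(not c) is already established, so O(not h).
From O(not h) and premise 1, O(not h ⊃ not q), we obtain O(not q).
Premise 5 does not contribute to this derivation.
So O(not q) holds, i.e. F(q). The claim follows.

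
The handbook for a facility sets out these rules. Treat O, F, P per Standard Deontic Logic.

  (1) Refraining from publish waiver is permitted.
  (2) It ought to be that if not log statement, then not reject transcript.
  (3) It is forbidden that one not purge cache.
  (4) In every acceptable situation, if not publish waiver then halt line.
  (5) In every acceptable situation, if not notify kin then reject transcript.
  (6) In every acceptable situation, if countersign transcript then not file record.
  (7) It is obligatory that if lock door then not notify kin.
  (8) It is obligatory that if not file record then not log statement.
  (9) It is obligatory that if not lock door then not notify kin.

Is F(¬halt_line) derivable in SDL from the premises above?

No

Premise 4 is O(¬publish_waiver → halt_line), but O(¬publish_waiver) is not derivable from the premises (the permission P(¬publish_waiver) asserts only ¬O(publish_waiver), not O(¬publish_waiver)), so it does not yield O(halt_line).
No other premise forces O(halt_line). An ideal world satisfying every premise can still have ¬halt_line true, so F(¬halt_line) is not derivable.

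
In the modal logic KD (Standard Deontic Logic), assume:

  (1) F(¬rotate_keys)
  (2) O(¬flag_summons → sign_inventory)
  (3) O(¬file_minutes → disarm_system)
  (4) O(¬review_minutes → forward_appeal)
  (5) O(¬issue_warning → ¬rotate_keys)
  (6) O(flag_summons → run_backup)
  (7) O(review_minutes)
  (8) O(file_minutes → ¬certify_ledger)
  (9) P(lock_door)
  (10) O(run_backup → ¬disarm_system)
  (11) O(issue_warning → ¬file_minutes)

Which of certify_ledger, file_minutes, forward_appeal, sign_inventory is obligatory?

Premise 1, F(¬rotate_keys), is equivalent to O(rotate_keys).
Premise 5, O(¬issue_warning → ¬rotate_keys), contraposes to O(rotate_keys → issue_warning); with O(rotate_keys) we get O(issue_warning).
Applying K to premise 11 (O(issue_warning → ¬file_minutes)) and O(issue_warning) yields O(¬file_minutes).
Applying K to premise 3 (O(¬file_minutes → disarm_system)) and O(¬file_minutes) yields O(disarm_system).
Premise 10, O(run_backup → ¬disarm_system), contraposes to O(disarm_system → ¬run_backup); with O(disarm_system) we get O(¬run_backup).
Premise 6, O(flag_summons → run_backup), contraposes to O(¬run_backup → ¬flag_summons); with O(¬run_backup) we get O(¬flag_summons).
Applying K to premise 2 (O(¬flag_summons → sign_inventory)) and O(¬flag_summons) yields O(sign_inventory).
So O(sign_inventory) holds — sign_inventory is obligatory. None of the other listed options is made obligatory by any chain of premises.

sign_inventory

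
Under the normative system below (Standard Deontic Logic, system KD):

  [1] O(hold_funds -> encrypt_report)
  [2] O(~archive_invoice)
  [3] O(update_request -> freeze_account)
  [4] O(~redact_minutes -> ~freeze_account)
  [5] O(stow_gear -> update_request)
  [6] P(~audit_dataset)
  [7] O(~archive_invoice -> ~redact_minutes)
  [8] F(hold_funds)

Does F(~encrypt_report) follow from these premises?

Premise 1 is O(hold_funds -> encrypt_report), but O(hold_funds) is not derivable from the premises, so it does not yield O(encrypt_report).
No other premise forces O(encrypt_report). An ideal world satisfying every premise can still have ~encrypt_report true, so F(~encrypt_report) is not derivable.

No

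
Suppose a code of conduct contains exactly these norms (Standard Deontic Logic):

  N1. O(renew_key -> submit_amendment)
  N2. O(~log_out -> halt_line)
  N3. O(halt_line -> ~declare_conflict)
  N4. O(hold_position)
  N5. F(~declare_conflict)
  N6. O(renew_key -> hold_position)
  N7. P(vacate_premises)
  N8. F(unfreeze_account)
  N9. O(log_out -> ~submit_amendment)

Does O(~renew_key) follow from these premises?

Yes

F(~declare_conflict) at premise 5 means O(declare_conflict).
Premise 3 is O(halt_line -> ~declare_conflict); contrapositively O(declare_conflict -> ~halt_line). Since O(declare_conflict) holds, K gives O(~halt_line).
The contrapositive of premise 2 (O(~log_out -> halt_line)) is O(~halt_line -> log_out), and O(~halt_line) is already established, so O(log_out).
Applying K to premise 9 (O(log_out -> ~submit_amendment)) and O(log_out) yields O(~submit_amendment).
The contrapositive of premise 1 (O(renew_key -> submit_amendment)) is O(~submit_amendment -> ~renew_key), and O(~submit_amendment) is already established, so O(~renew_key).
Premises 4, 6, 7, 8 do not contribute to this derivation.
So O(~renew_key) follows.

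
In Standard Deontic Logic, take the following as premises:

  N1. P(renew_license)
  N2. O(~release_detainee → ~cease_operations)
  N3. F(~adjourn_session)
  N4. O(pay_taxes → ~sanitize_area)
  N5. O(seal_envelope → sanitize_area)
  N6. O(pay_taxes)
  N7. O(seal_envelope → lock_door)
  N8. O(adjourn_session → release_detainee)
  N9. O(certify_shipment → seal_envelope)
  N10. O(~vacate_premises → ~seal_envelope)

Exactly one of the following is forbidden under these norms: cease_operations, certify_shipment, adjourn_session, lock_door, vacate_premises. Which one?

certify_shipment

Premise 6 states O(pay_taxes) outright.
Applying K to premise 4 (O(pay_taxes → ~sanitize_area)) and O(pay_taxes) yields O(~sanitize_area).
Premise 5 is O(seal_envelope → sanitize_area); contrapositively O(~sanitize_area → ~seal_envelope). Since O(~sanitize_area) holds, K gives O(~seal_envelope).
The contrapositive of premise 9 (O(certify_shipment → seal_envelope)) is O(~seal_envelope → ~certify_shipment), and O(~seal_envelope) is already established, so O(~certify_shipment).
So O(~certify_shipment) holds, i.e. certify_shipment is forbidden. None of the other listed options is forbidden under the premises.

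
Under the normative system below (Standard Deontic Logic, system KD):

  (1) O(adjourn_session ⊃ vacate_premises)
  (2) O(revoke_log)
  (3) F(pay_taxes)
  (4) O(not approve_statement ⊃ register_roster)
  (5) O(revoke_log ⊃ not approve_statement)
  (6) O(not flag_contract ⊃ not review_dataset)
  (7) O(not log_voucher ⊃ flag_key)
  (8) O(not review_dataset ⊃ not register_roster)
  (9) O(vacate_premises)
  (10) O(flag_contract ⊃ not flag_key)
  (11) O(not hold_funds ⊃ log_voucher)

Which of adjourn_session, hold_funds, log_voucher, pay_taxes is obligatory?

From premise 2 we have O(revoke_log).
From O(revoke_log) and premise 5, O(revoke_log ⊃ not approve_statement), we obtain O(not approve_statement).
Applying K to premise 4 (O(not approve_statement ⊃ register_roster)) and O(not approve_statement) yields O(register_roster).
Premise 8 is O(not review_dataset ⊃ not register_roster); contrapositively O(register_roster ⊃ review_dataset). Since O(register_roster) holds, K gives O(review_dataset).
The contrapositive of premise 6 (O(not flag_contract ⊃ not review_dataset)) is O(review_dataset ⊃ flag_contract), and O(review_dataset) is already established, so O(flag_contract).
From O(flag_contract) and premise 10, O(flag_contract ⊃ not flag_key), we obtain O(not flag_key).
The contrapositive of premise 7 (O(not log_voucher ⊃ flag_key)) is O(not flag_key ⊃ log_voucher), and O(not flag_key) is already established, so O(log_voucher).
So O(log_voucher) holds — log_voucher is obligatory. None of the other listed options is made obligatory by any chain of premises.

log_voucher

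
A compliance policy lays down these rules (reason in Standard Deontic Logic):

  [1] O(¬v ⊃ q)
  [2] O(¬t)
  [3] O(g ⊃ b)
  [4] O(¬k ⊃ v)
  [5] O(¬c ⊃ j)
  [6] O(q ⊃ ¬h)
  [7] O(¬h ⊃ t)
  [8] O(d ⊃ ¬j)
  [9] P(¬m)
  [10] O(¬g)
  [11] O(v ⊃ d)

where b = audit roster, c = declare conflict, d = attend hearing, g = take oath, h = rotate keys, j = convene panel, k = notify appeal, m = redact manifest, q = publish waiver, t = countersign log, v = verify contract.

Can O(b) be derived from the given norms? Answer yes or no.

No

Premise 3 is O(g ⊃ b), but O(g) is not derivable from the premises, so it does not yield O(b).
No other premise forces O(b). An ideal world satisfying every premise can still have b false, so O(b) is not derivable.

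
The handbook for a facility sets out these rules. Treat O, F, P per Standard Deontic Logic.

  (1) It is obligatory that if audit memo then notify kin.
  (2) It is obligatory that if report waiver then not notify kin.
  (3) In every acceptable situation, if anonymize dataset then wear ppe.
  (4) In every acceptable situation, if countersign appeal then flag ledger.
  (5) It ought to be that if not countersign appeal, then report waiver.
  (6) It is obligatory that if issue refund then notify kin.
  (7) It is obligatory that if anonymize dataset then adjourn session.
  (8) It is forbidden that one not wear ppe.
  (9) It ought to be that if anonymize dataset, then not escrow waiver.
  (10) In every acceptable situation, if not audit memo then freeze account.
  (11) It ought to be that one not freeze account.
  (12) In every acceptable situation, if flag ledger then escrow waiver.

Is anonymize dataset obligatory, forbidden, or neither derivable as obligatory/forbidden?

Forbidden

Premise 11 gives O(¬freeze_account).
The contrapositive of premise 10 (O(¬audit_memo → freeze_account)) is O(¬freeze_account → audit_memo), and O(¬freeze_account) is already established, so O(audit_memo).
Applying K to premise 1 (O(audit_memo → notify_kin)) and O(audit_memo) yields O(notify_kin).
Premise 2, O(report_waiver → ¬notify_kin), contraposes to O(notify_kin → ¬report_waiver); with O(notify_kin) we get O(¬report_waiver).
The contrapositive of premise 5 (O(¬countersign_appeal → report_waiver)) is O(¬report_waiver → countersign_appeal), and O(¬report_waiver) is already established, so O(countersign_appeal).
Premise 4 is O(countersign_appeal → flag_ledger); since O(countersign_appeal), deontic closure gives O(flag_ledger).
Premise 12 is O(flag_ledger → escrow_waiver); since O(flag_ledger), deontic closure gives O(escrow_waiver).
The contrapositive of premise 9 (O(anonymize_dataset → ¬escrow_waiver)) is O(escrow_waiver → ¬anonymize_dataset), and O(escrow_waiver) is already established, so O(¬anonymize_dataset).
Premises 3, 6, 7, 8 do not contribute to this derivation.
Thus O(¬anonymize_dataset), which is F(anonymize_dataset): anonymize_dataset is forbidden.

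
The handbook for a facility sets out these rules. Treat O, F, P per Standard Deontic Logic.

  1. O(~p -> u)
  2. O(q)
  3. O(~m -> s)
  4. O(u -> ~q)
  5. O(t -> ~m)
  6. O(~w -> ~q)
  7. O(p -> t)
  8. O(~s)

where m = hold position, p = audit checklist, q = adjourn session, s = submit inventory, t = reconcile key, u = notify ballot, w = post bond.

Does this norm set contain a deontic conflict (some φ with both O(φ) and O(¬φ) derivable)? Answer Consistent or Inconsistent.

From premise 8 we have O(~s).
The contrapositive of premise 3 (O(~m -> s)) is O(~s -> m), and O(~s) is already established, so O(m).
Premise 5, O(t -> ~m), contraposes to O(m -> ~t); with O(m) we get O(~t).
Premise 7, O(p -> t), contraposes to O(~t -> ~p); with O(~t) we get O(~p).
From O(~p) and premise 1, O(~p -> u), we obtain O(u).
Applying K to premise 4 (O(u -> ~q)) and O(u) yields O(~q).
But premise 2 directly asserts O(q).
We now have both O(~q) and O(q) — q is simultaneously obligatory and forbidden, violating the D-axiom.

Inconsistent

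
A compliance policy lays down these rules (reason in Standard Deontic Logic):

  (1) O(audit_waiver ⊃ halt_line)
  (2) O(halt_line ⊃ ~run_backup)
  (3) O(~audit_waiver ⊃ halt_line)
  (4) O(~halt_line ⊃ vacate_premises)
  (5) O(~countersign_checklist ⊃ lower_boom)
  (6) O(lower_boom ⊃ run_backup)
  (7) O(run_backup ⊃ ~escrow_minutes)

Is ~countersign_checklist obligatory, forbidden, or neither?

By case analysis on audit_waiver: premise 1 gives O(audit_waiver ⊃ halt_line) and premise 3 gives O(~audit_waiver ⊃ halt_line), so O(halt_line) either way.
Premise 2 is O(halt_line ⊃ ~run_backup); since O(halt_line), deontic closure gives O(~run_backup).
Premise 6, O(lower_boom ⊃ run_backup), contraposes to O(~run_backup ⊃ ~lower_boom); with O(~run_backup) we get O(~lower_boom).
Premise 5 is O(~countersign_checklist ⊃ lower_boom); contrapositively O(~lower_boom ⊃ countersign_checklist). Since O(~lower_boom) holds, K gives O(countersign_checklist).
Premises 4, 7 do not contribute to this derivation.
Thus O(countersign_checklist), which is F(~countersign_checklist): ~countersign_checklist is forbidden.

Forbidden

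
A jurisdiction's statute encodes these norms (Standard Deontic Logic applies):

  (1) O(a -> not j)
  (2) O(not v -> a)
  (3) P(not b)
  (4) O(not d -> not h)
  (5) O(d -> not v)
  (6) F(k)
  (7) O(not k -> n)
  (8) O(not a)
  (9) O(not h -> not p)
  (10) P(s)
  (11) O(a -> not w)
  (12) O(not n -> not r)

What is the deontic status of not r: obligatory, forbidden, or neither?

Neither

Premise 12 is O(not n -> not r), but O(not n) is not derivable from the premises, so it does not yield O(not r).
No premise or chain of K-axiom applications forces O(not r), and none forces O(r). So not r is neither obligatory nor forbidden under these norms.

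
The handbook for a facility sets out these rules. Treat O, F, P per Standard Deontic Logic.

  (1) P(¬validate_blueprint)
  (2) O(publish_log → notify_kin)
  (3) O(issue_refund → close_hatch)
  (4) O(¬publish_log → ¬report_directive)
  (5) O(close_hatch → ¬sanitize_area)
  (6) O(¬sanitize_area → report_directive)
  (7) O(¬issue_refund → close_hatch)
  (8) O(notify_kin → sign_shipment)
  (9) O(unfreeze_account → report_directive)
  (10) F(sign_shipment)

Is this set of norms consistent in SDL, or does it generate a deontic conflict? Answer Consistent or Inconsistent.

Premises 3 and 7 cover both cases: O(issue_refund → close_hatch) and O(¬issue_refund → close_hatch). Since issue_refund ∨ ¬issue_refund is a tautology, O(close_hatch) follows.
With premise 5, O(close_hatch → ¬sanitize_area), the K-axiom yields O(¬sanitize_area).
Premise 6 is O(¬sanitize_area → report_directive); since O(¬sanitize_area), deontic closure gives O(report_directive).
The contrapositive of premise 4 (O(¬publish_log → ¬report_directive)) is O(report_directive → publish_log), and O(report_directive) is already established, so O(publish_log).
With premise 2, O(publish_log → notify_kin), the K-axiom yields O(notify_kin).
With premise 8, O(notify_kin → sign_shipment), the K-axiom yields O(sign_shipment).
However, F(sign_shipment) at premise 10 amounts to O(¬sign_shipment).
We now have both O(sign_shipment) and O(¬sign_shipment) — sign_shipment is simultaneously obligatory and forbidden, violating the D-axiom.

Inconsistent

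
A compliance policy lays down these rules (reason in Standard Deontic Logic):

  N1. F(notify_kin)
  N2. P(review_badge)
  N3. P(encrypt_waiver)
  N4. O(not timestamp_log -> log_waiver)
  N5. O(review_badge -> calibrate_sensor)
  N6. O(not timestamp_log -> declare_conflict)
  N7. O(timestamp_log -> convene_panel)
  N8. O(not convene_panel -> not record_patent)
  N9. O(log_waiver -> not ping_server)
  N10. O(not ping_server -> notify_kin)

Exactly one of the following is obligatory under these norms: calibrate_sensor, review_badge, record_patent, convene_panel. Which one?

convene_panel

F(notify_kin) at premise 1 means O(not notify_kin).
Premise 10 is O(not ping_server -> notify_kin); contrapositively O(not notify_kin -> ping_server). Since O(not notify_kin) holds, K gives O(ping_server).
The contrapositive of premise 9 (O(log_waiver -> not ping_server)) is O(ping_server -> not log_waiver), and O(ping_server) is already established, so O(not log_waiver).
Premise 4 is O(not timestamp_log -> log_waiver); contrapositively O(not log_waiver -> timestamp_log). Since O(not log_waiver) holds, K gives O(timestamp_log).
From O(timestamp_log) and premise 7, O(timestamp_log -> convene_panel), we obtain O(convene_panel).
So O(convene_panel) holds — convene_panel is obligatory. None of the other listed options is made obligatory by any chain of premises.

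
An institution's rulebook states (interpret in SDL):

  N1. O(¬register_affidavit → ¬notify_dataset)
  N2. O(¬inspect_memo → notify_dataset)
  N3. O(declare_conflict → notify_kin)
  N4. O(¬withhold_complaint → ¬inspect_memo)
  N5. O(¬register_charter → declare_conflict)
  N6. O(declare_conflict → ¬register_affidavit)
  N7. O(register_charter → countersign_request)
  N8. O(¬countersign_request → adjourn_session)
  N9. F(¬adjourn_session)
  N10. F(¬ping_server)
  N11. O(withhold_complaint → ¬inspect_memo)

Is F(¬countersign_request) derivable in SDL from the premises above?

By case analysis on withhold_complaint: premise 11 gives O(withhold_complaint → ¬inspect_memo) and premise 4 gives O(¬withhold_complaint → ¬inspect_memo), so O(¬inspect_memo) either way.
From O(¬inspect_memo) and premise 2, O(¬inspect_memo → notify_dataset), we obtain O(notify_dataset).
Premise 1, O(¬register_affidavit → ¬notify_dataset), contraposes to O(notify_dataset → register_affidavit); with O(notify_dataset) we get O(register_affidavit).
Premise 6, O(declare_conflict → ¬register_affidavit), contraposes to O(register_affidavit → ¬declare_conflict); with O(register_affidavit) we get O(¬declare_conflict).
Premise 5 is O(¬register_charter → declare_conflict); contrapositively O(¬declare_conflict → register_charter). Since O(¬declare_conflict) holds, K gives O(register_charter).
With premise 7, O(register_charter → countersign_request), the K-axiom yields O(countersign_request).
Premises 3, 8, 9, 10 do not contribute to this derivation.
So O(countersign_request) holds, i.e. F(¬countersign_request). The claim follows.

Yes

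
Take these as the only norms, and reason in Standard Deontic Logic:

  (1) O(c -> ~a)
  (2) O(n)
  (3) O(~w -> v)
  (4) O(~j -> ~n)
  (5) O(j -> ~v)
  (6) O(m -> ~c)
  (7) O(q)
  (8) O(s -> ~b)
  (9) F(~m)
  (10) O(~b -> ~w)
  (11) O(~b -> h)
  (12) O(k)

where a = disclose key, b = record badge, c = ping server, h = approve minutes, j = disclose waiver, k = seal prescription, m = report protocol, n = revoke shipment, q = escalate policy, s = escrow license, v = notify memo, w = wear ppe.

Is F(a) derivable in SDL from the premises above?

No

Premise 1 is O(c -> ~a), but O(c) is not derivable from the premises, so it does not yield O(~a).
No other premise forces O(~a). An ideal world satisfying every premise can still have a true, so F(a) is not derivable.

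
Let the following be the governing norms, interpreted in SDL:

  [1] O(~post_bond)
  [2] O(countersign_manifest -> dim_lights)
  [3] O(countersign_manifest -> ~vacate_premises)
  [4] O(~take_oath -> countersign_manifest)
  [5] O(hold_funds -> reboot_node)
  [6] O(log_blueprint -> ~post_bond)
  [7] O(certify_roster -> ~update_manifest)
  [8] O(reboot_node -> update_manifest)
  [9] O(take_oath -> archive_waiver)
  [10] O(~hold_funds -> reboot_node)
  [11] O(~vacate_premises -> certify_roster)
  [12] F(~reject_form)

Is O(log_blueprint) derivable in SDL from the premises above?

Premise 6 is O(log_blueprint -> ~post_bond); even if O(~post_bond) held, inferring O(log_blueprint) would be affirming the consequent — invalid.
No other premise forces O(log_blueprint). An ideal world satisfying every premise can still have log_blueprint false, so O(log_blueprint) is not derivable.

No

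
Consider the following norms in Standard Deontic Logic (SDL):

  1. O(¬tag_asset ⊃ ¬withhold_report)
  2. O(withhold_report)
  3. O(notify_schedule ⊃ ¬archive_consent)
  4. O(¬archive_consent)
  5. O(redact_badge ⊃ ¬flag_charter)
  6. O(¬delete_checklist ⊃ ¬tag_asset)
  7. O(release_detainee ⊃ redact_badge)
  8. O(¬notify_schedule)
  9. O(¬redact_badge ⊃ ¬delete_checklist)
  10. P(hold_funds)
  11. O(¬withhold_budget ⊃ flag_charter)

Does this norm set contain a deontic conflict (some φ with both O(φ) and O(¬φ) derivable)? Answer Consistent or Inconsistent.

Consistent

Premise 3 is O(notify_schedule ⊃ ¬archive_consent); even if O(¬archive_consent) held, inferring O(notify_schedule) would be affirming the consequent — invalid.
So O(notify_schedule) is not derivable, and the apparent clash with O(¬notify_schedule) does not arise.
A world satisfying every obligation exists (e.g. archive_consent=false, delete_checklist=true, flag_charter=false, hold_funds=false, notify_schedule=false, redact_badge=true, release_detainee=false, tag_asset=true, withhold_budget=true, withhold_report=true); no atom is both obligatory and forbidden, so the set is consistent.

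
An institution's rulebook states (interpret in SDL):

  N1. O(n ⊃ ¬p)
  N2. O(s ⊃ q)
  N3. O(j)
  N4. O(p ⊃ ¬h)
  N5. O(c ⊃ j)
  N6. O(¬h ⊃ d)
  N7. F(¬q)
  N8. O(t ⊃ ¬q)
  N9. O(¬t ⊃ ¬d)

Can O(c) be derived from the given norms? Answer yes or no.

No

Premise 5 is O(c ⊃ j); even if O(j) held, inferring O(c) would be affirming the consequent — invalid.
No other premise forces O(c). An ideal world satisfying every premise can still have c false, so O(c) is not derivable.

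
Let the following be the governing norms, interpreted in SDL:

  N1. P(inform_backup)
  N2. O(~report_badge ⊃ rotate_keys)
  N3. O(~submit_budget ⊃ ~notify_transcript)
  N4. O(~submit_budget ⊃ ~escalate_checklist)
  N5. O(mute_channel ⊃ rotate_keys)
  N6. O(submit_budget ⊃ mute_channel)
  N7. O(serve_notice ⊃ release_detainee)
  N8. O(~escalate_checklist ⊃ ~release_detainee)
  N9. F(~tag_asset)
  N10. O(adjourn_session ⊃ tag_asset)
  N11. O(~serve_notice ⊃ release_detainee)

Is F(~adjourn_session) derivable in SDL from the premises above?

No

Premise 10 is O(adjourn_session ⊃ tag_asset); even if O(tag_asset) held, inferring O(adjourn_session) would be affirming the consequent — invalid.
No other premise forces O(adjourn_session). An ideal world satisfying every premise can still have ~adjourn_session true, so F(~adjourn_session) is not derivable.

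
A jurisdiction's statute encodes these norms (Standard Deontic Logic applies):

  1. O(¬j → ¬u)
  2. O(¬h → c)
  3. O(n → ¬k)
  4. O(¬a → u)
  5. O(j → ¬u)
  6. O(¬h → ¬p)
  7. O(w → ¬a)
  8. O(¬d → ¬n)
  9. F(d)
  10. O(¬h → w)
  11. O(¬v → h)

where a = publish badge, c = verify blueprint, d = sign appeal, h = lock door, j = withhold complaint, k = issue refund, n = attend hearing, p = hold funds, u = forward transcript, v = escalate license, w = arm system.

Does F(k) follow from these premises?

Premise 3 is O(n → ¬k), but O(n) is not derivable from the premises, so it does not yield O(¬k).
No other premise forces O(¬k). An ideal world satisfying every premise can still have k true, so F(k) is not derivable.

No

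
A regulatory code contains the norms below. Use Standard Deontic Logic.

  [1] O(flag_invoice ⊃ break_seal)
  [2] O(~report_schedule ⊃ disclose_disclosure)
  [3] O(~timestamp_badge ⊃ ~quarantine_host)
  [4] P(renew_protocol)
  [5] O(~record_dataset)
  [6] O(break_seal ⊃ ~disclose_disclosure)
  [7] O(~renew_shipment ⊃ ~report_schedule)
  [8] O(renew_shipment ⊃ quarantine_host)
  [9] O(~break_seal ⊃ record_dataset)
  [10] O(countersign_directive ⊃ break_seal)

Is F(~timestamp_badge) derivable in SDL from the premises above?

Premise 5 gives O(~record_dataset).
Premise 9, O(~break_seal ⊃ record_dataset), contraposes to O(~record_dataset ⊃ break_seal); with O(~record_dataset) we get O(break_seal).
From O(break_seal) and premise 6, O(break_seal ⊃ ~disclose_disclosure), we obtain O(~disclose_disclosure).
Premise 2 is O(~report_schedule ⊃ disclose_disclosure); contrapositively O(~disclose_disclosure ⊃ report_schedule). Since O(~disclose_disclosure) holds, K gives O(report_schedule).
Premise 7, O(~renew_shipment ⊃ ~report_schedule), contraposes to O(report_schedule ⊃ renew_shipment); with O(report_schedule) we get O(renew_shipment).
Applying K to premise 8 (O(renew_shipment ⊃ quarantine_host)) and O(renew_shipment) yields O(quarantine_host).
Premise 3 is O(~timestamp_badge ⊃ ~quarantine_host); contrapositively O(quarantine_host ⊃ timestamp_badge). Since O(quarantine_host) holds, K gives O(timestamp_badge).
Premises 1, 4, 10 do not contribute to this derivation.
So O(timestamp_badge) holds, i.e. F(~timestamp_badge). The claim follows.

Yes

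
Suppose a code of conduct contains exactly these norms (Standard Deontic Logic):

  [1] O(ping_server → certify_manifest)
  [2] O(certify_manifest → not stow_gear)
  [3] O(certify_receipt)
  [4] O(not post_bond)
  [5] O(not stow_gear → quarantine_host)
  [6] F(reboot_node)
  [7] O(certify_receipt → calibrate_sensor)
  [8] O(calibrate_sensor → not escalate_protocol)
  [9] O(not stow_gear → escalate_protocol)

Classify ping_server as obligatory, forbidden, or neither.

Forbidden

Premise 3 gives O(certify_receipt).
Applying K to premise 7 (O(certify_receipt → calibrate_sensor)) and O(certify_receipt) yields O(calibrate_sensor).
Applying K to premise 8 (O(calibrate_sensor → not escalate_protocol)) and O(calibrate_sensor) yields O(not escalate_protocol).
Premise 9, O(not stow_gear → escalate_protocol), contraposes to O(not escalate_protocol → stow_gear); with O(not escalate_protocol) we get O(stow_gear).
Premise 2 is O(certify_manifest → not stow_gear); contrapositively O(stow_gear → not certify_manifest). Since O(stow_gear) holds, K gives O(not certify_manifest).
Premise 1, O(ping_server → certify_manifest), contraposes to O(not certify_manifest → not ping_server); with O(not certify_manifest) we get O(not ping_server).
Premises 4, 5, 6 do not contribute to this derivation.
Thus O(not ping_server), which is F(ping_server): ping_server is forbidden.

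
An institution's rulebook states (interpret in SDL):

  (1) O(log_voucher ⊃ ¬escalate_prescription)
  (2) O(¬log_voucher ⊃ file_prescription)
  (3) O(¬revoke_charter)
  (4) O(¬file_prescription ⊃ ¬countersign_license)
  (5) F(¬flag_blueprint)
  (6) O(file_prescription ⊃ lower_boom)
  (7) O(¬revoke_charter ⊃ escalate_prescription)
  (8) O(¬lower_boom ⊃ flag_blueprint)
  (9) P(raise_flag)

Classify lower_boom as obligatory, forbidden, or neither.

Obligatory

Premise 3 gives O(¬revoke_charter).
Premise 7 is O(¬revoke_charter ⊃ escalate_prescription); since O(¬revoke_charter), deontic closure gives O(escalate_prescription).
Premise 1 is O(log_voucher ⊃ ¬escalate_prescription); contrapositively O(escalate_prescription ⊃ ¬log_voucher). Since O(escalate_prescription) holds, K gives O(¬log_voucher).
With premise 2, O(¬log_voucher ⊃ file_prescription), the K-axiom yields O(file_prescription).
With premise 6, O(file_prescription ⊃ lower_boom), the K-axiom yields O(lower_boom).
Premises 4, 5, 8, 9 do not contribute to this derivation.
Hence lower_boom is obligatory.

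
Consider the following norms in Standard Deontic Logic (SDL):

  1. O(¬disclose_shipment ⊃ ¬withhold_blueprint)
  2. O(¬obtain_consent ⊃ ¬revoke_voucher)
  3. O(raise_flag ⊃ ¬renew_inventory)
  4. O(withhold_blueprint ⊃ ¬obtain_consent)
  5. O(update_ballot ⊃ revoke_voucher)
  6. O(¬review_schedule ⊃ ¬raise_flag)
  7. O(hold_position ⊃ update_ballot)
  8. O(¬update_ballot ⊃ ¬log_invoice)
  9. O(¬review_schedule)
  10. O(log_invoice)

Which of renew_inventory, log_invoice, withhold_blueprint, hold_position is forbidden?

withhold_blueprint

From premise 10 we have O(log_invoice).
Premise 8 is O(¬update_ballot ⊃ ¬log_invoice); contrapositively O(log_invoice ⊃ update_ballot). Since O(log_invoice) holds, K gives O(update_ballot).
With premise 5, O(update_ballot ⊃ revoke_voucher), the K-axiom yields O(revoke_voucher).
The contrapositive of premise 2 (O(¬obtain_consent ⊃ ¬revoke_voucher)) is O(revoke_voucher ⊃ obtain_consent), and O(revoke_voucher) is already established, so O(obtain_consent).
Premise 4 is O(withhold_blueprint ⊃ ¬obtain_consent); contrapositively O(obtain_consent ⊃ ¬withhold_blueprint). Since O(obtain_consent) holds, K gives O(¬withhold_blueprint).
So O(¬withhold_blueprint) holds, i.e. withhold_blueprint is forbidden. None of the other listed options is forbidden under the premises.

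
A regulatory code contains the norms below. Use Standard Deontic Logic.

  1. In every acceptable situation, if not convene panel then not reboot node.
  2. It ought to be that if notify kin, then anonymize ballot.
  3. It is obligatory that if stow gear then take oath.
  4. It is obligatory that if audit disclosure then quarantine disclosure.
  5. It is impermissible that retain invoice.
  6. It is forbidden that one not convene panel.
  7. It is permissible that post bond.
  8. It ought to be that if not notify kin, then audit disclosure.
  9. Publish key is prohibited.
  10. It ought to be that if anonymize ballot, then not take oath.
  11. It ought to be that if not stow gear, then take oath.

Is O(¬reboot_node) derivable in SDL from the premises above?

Premise 1 is O(¬convene_panel → ¬reboot_node), but O(¬convene_panel) is not derivable from the premises, so it does not yield O(¬reboot_node).
No other premise forces O(¬reboot_node). An ideal world satisfying every premise can still have ¬reboot_node false, so O(¬reboot_node) is not derivable.

No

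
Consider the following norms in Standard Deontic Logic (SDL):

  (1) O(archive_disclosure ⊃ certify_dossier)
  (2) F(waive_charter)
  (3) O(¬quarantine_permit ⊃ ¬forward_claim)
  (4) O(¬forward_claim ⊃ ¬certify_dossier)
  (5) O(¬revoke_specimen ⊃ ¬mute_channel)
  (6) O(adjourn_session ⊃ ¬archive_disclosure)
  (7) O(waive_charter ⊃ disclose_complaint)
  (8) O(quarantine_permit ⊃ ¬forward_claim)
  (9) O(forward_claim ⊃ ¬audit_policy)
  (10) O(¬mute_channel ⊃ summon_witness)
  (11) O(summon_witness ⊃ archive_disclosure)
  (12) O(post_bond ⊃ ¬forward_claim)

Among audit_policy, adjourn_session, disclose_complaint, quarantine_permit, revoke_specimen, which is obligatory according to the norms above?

Premises 3 and 8 cover both cases: O(¬quarantine_permit ⊃ ¬forward_claim) and O(quarantine_permit ⊃ ¬forward_claim). Since ¬quarantine_permit ∨ quarantine_permit is a tautology, O(¬forward_claim) follows.
Applying K to premise 4 (O(¬forward_claim ⊃ ¬certify_dossier)) and O(¬forward_claim) yields O(¬certify_dossier).
The contrapositive of premise 1 (O(archive_disclosure ⊃ certify_dossier)) is O(¬certify_dossier ⊃ ¬archive_disclosure), and O(¬certify_dossier) is already established, so O(¬archive_disclosure).
The contrapositive of premise 11 (O(summon_witness ⊃ archive_disclosure)) is O(¬archive_disclosure ⊃ ¬summon_witness), and O(¬archive_disclosure) is already established, so O(¬summon_witness).
Premise 10, O(¬mute_channel ⊃ summon_witness), contraposes to O(¬summon_witness ⊃ mute_channel); with O(¬summon_witness) we get O(mute_channel).
Premise 5, O(¬revoke_specimen ⊃ ¬mute_channel), contraposes to O(mute_channel ⊃ revoke_specimen); with O(mute_channel) we get O(revoke_specimen).
So O(revoke_specimen) holds — revoke_specimen is obligatory. None of the other listed options is made obligatory by any chain of premises.

revoke_specimen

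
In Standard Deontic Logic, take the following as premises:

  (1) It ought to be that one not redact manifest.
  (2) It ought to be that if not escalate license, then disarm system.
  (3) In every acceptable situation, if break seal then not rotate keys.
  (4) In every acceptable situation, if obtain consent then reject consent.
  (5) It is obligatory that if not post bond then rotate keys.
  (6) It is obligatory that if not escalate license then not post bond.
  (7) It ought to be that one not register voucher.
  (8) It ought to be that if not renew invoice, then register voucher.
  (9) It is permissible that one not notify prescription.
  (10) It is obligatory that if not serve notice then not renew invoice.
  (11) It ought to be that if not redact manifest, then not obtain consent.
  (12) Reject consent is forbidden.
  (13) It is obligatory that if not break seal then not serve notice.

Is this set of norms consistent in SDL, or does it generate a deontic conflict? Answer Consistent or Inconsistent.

Premise 4 is O(obtain_consent → reject_consent), but O(obtain_consent) is not derivable from the premises, so it does not yield O(reject_consent).
So O(reject_consent) is not derivable, and the apparent clash with O(¬reject_consent) does not arise.
A world satisfying every obligation exists (e.g. break_seal=true, disarm_system=false, escalate_license=true, notify_prescription=false, obtain_consent=false, post_bond=true, redact_manifest=false, register_voucher=false, reject_consent=false, renew_invoice=true, rotate_keys=false, serve_notice=true); no atom is both obligatory and forbidden, so the set is consistent.

Consistent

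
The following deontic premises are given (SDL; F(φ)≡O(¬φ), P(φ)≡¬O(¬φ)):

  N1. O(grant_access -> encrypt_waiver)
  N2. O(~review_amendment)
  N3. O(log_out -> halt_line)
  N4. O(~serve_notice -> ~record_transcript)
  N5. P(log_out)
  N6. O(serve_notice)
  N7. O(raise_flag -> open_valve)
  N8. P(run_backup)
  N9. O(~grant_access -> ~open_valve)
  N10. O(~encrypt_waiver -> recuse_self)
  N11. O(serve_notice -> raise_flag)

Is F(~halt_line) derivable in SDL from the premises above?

Premise 3 is O(log_out -> halt_line), but O(log_out) is not derivable from the premises (the permission P(log_out) asserts only ~O(~log_out), not O(log_out)), so it does not yield O(halt_line).
No other premise forces O(halt_line). An ideal world satisfying every premise can still have ~halt_line true, so F(~halt_line) is not derivable.

No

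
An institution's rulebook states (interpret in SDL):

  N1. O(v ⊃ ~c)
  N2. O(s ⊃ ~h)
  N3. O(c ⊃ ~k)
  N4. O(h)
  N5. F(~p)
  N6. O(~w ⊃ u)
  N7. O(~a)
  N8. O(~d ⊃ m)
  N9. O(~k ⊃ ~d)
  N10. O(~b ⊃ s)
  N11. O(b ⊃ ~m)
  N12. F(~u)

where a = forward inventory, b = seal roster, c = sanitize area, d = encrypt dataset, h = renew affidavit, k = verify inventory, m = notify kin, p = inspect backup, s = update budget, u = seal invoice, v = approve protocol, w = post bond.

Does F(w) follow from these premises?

No

Premise 6 is O(~w ⊃ u); even if O(u) held, inferring O(~w) would be affirming the consequent — invalid.
No other premise forces O(~w). An ideal world satisfying every premise can still have w true, so F(w) is not derivable.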